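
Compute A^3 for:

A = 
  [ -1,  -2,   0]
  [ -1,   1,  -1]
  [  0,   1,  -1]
A^3 = 
  [ -3,  -4,  -2]
  [ -2,   2,  -2]
  [  1,   2,   0]

A² = A·A:
A²[1,1] = (-1)(-1) + (-2)(-1) + (0)(0) = 3
A²[1,2] = (-1)(-2) + (-2)(1) + (0)(1) = 0
A²[1,3] = (-1)(0) + (-2)(-1) + (0)(-1) = 2
A²[2,1] = (-1)(-1) + (1)(-1) + (-1)(0) = 0
A²[2,2] = (-1)(-2) + (1)(1) + (-1)(1) = 2
A²[2,3] = (-1)(0) + (1)(-1) + (-1)(-1) = 0
A²[3,1] = (0)(-1) + (1)(-1) + (-1)(0) = -1
A²[3,2] = (0)(-2) + (1)(1) + (-1)(1) = 0
A²[3,3] = (0)(0) + (1)(-1) + (-1)(-1) = 0
A² = 
  [  3,   0,   2]
  [  0,   2,   0]
  [ -1,   0,   0]

A^3 = A^2·A:
A^3[1,1] = (3)(-1) + (0)(-1) + (2)(0) = -3
A^3[1,2] = (3)(-2) + (0)(1) + (2)(1) = -4
A^3[1,3] = (3)(0) + (0)(-1) + (2)(-1) = -2
A^3[2,1] = (0)(-1) + (2)(-1) + (0)(0) = -2
A^3[2,2] = (0)(-2) + (2)(1) + (0)(1) = 2
A^3[2,3] = (0)(0) + (2)(-1) + (0)(-1) = -2
A^3[3,1] = (-1)(-1) + (0)(-1) + (0)(0) = 1
A^3[3,2] = (-1)(-2) + (0)(1) + (0)(1) = 2
A^3[3,3] = (-1)(0) + (0)(-1) + (0)(-1) = 0
A^3 = 
  [ -3,  -4,  -2]
  [ -2,   2,  -2]
  [  1,   2,   0]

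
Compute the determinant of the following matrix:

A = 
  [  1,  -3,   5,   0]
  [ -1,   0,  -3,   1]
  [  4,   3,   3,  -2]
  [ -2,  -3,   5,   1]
39

Cofactor expansion along row 1: det(A) = a₁₁M₁₁ - a₁₂M₁₂ + a₁₃M₁₃ - a₁₄M₁₄

M₁₁ = det[[0, -3, 1]; [3, 3, -2]; [-3, 5, 1]]
  = (0)·((3)(1) - (-2)(5)) - (-3)·((3)(1) - (-2)(-3)) + (1)·((3)(5) - (3)(-3))
  = (0)(13) - (-3)(-3) + (1)(24)
  = 15
M₁₂ = det[[-1, -3, 1]; [4, 3, -2]; [-2, 5, 1]]
  = (-1)·((3)(1) - (-2)(5)) - (-3)·((4)(1) - (-2)(-2)) + (1)·((4)(5) - (3)(-2))
  = (-1)(13) - (-3)(0) + (1)(26)
  = 13
M₁₃ = det[[-1, 0, 1]; [4, 3, -2]; [-2, -3, 1]]
  = (-1)·((3)(1) - (-2)(-3)) - (0)·((4)(1) - (-2)(-2)) + (1)·((4)(-3) - (3)(-2))
  = (-1)(-3) - (0)(0) + (1)(-6)
  = -3
M₁₄ = det[[-1, 0, -3]; [4, 3, 3]; [-2, -3, 5]]
  = (-1)·((3)(5) - (3)(-3)) - (0)·((4)(5) - (3)(-2)) + (-3)·((4)(-3) - (3)(-2))
  = (-1)(24) - (0)(26) + (-3)(-6)
  = -6

det(A) = (1)(15) - (-3)(13) + (5)(-3) - (0)(-6) = 39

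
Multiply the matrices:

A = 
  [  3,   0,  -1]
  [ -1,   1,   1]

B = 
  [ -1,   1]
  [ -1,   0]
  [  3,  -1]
AB = 
  [ -6,   4]
  [  3,  -2]

A is 2×3 and B is 3×2, so AB is 2×2. Each entry is (row of A)·(column of B):
AB[1,1] = (3)(-1) + (0)(-1) + (-1)(3) = -6
AB[1,2] = (3)(1) + (0)(0) + (-1)(-1) = 4
AB[2,1] = (-1)(-1) + (1)(-1) + (1)(3) = 3
AB[2,2] = (-1)(1) + (1)(0) + (1)(-1) = -2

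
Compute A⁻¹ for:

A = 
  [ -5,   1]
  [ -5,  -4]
det(A) = (-5)(-4) - (1)(-5) = 25
For a 2×2 matrix, A⁻¹ = (1/det(A)) · [[d, -b], [-c, a]]
    = (1/25) · [[-4, -1], [5, -5]]

A⁻¹ = 
  [-4/25, -1/25]
  [  1/5,  -1/5]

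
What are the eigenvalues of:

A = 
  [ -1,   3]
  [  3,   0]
λ = (-1 + √37)/2, (-1 - √37)/2  (≈ 2.541, -3.541)

tr(A) = -1, det(A) = -9
Characteristic polynomial: λ² - tr(A)λ + det(A) = λ² + λ - 9
λ² + λ - 9 = 0  ⇒  λ = (-1 ± √((1)² - 4·(-9)))/2 = (-1 ± √(37))/2
  = (-1 + √37)/2,  (-1 - √37)/2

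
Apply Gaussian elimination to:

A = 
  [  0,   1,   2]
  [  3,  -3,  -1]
Row operations:
Swap R1 ↔ R2

Resulting echelon form:
REF = 
  [  3,  -3,  -1]
  [  0,   1,   2]

Rank = 2 (number of non-zero pivot rows).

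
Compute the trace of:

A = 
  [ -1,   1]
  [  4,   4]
3

tr(A) = -1 + 4 = 3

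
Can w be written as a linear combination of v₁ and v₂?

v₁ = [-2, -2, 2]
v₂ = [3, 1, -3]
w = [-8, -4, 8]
Yes

Form the augmented matrix and row-reduce:
[v₁|v₂|w] = 
  [ -2,   3,  -8]
  [ -2,   1,  -4]
  [  2,  -3,   8]
R2 → R2 - (1)·R1
R3 → R3 + (1)·R1
REF = 
  [ -2,   3,  -8]
  [  0,  -2,   4]
  [  0,   0,   0]

No row of the form [0 0 | nonzero], so the system is consistent. Back-substitution gives c₁ = 1, c₂ = -2: w = (1)·v₁ + (-2)·v₂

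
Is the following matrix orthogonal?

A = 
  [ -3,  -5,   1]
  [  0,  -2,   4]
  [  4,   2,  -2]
No

AᵀA = 
  [ 25,  23, -11]
  [ 23,  33, -17]
  [-11, -17,  21]
≠ I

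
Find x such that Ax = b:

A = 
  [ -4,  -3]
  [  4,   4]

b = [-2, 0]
Row reduce the augmented matrix [A|b]:
R2 → R2 + (1)·R1
REF = 
  [ -4,  -3,  -2]
  [  0,   1,  -2]

Back-substitution:
x₂ = (-2) / 1 = -2
x₁ = (-2 - (-3)(-2)) / (-4) = 2

x = [2, -2]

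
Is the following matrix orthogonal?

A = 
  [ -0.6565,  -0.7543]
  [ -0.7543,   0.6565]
Yes

AᵀA = 
  [  1,   0]
  [  0,   1]
≈ I (equal to I up to the 4-dp rounding of the entries)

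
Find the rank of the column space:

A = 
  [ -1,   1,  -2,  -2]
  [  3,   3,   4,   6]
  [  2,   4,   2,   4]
dim(Col(A)) = 2

Row reduce:
R2 → R2 + (3)·R1
R3 → R3 + (2)·R1
R3 → R3 - (1)·R2
REF = 
  [ -1,   1,  -2,  -2]
  [  0,   6,  -2,   0]
  [  0,   0,   0,   0]
Pivot columns: 1, 2 → 2 pivots.
dim(Col(A)) = number of pivot columns = 2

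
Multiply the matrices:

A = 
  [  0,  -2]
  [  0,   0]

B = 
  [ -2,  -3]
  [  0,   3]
A is 2×2 and B is 2×2, so AB is 2×2. Each entry is (row of A)·(column of B):
AB[1,1] = (0)(-2) + (-2)(0) = 0
AB[1,2] = (0)(-3) + (-2)(3) = -6
AB[2,1] = (0)(-2) + (0)(0) = 0
AB[2,2] = (0)(-3) + (0)(3) = 0

AB = 
  [  0,  -6]
  [  0,   0]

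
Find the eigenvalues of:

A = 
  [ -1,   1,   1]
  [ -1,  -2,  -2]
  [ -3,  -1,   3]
λ = 3, (-3 + i√7)/2, (-3 - i√7)/2  (≈ 3, -1.5 + 1.323i, -1.5 - 1.323i)

Characteristic polynomial: det(λI - A) = λ³ - 5λ - 12
Testing integer divisors of the constant term: p(3) = 0, so (λ - 3) is a factor:
p(λ) = (λ - 3)(λ² + 3λ + 4)
λ² + 3λ + 4 = 0  ⇒  λ = (-3 ± √((3)² - 4·(4)))/2 = (-3 ± √(-7))/2
  = (-3 + i√7)/2,  (-3 - i√7)/2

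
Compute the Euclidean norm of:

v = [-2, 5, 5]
7.348

||v||₂ = √((-2)² + (5)² + (5)²) = √54 = 7.348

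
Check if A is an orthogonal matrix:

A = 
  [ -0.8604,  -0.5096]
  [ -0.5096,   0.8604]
Yes

AᵀA = 
  [  1,   0]
  [  0,   1]
≈ I (equal to I up to the 4-dp rounding of the entries)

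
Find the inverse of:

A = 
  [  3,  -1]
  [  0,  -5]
det(A) = (3)(-5) - (-1)(0) = -15
For a 2×2 matrix, A⁻¹ = (1/det(A)) · [[d, -b], [-c, a]]
    = (-1/15) · [[-5, 1], [0, 3]]

A⁻¹ = 
  [  1/3, -1/15]
  [    0,  -1/5]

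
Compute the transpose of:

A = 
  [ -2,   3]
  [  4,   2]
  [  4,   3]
Aᵀ = 
  [ -2,   4,   4]
  [  3,   2,   3]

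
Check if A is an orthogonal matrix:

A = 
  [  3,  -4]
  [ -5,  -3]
No

AᵀA = 
  [ 34,   3]
  [  3,  25]
≠ I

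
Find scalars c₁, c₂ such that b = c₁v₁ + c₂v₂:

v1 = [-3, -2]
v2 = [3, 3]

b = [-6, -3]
c1 = 3, c2 = 1

b = 3·v1 + 1·v2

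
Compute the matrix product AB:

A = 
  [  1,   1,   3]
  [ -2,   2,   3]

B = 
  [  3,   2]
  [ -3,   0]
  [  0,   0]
AB = 
  [  0,   2]
  [-12,  -4]

A is 2×3 and B is 3×2, so AB is 2×2. Each entry is (row of A)·(column of B):
AB[1,1] = (1)(3) + (1)(-3) + (3)(0) = 0
AB[1,2] = (1)(2) + (1)(0) + (3)(0) = 2
AB[2,1] = (-2)(3) + (2)(-3) + (3)(0) = -12
AB[2,2] = (-2)(2) + (2)(0) + (3)(0) = -4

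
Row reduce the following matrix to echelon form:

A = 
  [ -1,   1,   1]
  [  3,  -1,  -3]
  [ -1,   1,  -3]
Row operations:
R2 → R2 + (3)·R1
R3 → R3 - (1)·R1

Resulting echelon form:
REF = 
  [ -1,   1,   1]
  [  0,   2,   0]
  [  0,   0,  -4]

Rank = 3 (number of non-zero pivot rows).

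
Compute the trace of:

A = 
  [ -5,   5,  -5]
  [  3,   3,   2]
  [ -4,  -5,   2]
0

tr(A) = -5 + 3 + 2 = 0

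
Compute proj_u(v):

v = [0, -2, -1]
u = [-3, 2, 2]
proj_u(v) = [18/17, -12/17, -12/17]

v·u = (0)(-3) + (-2)(2) + (-1)(2) = -6
u·u = (-3)² + (2)² + (2)² = 17
proj_u(v) = (v·u / u·u) × u = (-6/17) × u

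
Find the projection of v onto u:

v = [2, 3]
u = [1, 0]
v·u = (2)(1) + (3)(0) = 2
u·u = (1)² + (0)² = 1
proj_u(v) = (v·u / u·u) × u = (2/1) × u = (2) × u

proj_u(v) = [2, 0]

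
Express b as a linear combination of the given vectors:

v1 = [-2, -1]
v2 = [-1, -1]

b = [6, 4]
c1 = -2, c2 = -2

b = -2·v1 + -2·v2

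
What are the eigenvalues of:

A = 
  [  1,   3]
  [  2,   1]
λ = 1 + √6, 1 - √6  (≈ 3.449, -1.449)

tr(A) = 2, det(A) = -5
Characteristic polynomial: λ² - tr(A)λ + det(A) = λ² - 2λ - 5
λ² - 2λ - 5 = 0  ⇒  λ = (2 ± √((-2)² - 4·(-5)))/2 = (2 ± √(24))/2
  = 1 + √6,  1 - √6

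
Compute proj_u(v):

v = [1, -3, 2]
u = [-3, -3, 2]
proj_u(v) = [-15/11, -15/11, 10/11]

v·u = (1)(-3) + (-3)(-3) + (2)(2) = 10
u·u = (-3)² + (-3)² + (2)² = 22
proj_u(v) = (v·u / u·u) × u = (10/22) × u = (5/11) × u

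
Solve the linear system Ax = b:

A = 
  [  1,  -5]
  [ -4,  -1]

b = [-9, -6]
Row reduce the augmented matrix [A|b]:
R2 → R2 + (4)·R1
REF = 
  [  1,  -5,  -9]
  [  0, -21, -42]

Back-substitution:
x₂ = (-42) / (-21) = 2
x₁ = (-9 - (-5)(2)) / 1 = 1

x = [1, 2]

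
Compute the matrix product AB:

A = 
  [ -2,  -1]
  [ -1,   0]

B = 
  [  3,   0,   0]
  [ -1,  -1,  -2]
AB = 
  [ -5,   1,   2]
  [ -3,   0,   0]

A is 2×2 and B is 2×3, so AB is 2×3. Each entry is (row of A)·(column of B):
AB[1,1] = (-2)(3) + (-1)(-1) = -5
AB[1,2] = (-2)(0) + (-1)(-1) = 1
AB[1,3] = (-2)(0) + (-1)(-2) = 2
AB[2,1] = (-1)(3) + (0)(-1) = -3
AB[2,2] = (-1)(0) + (0)(-1) = 0
AB[2,3] = (-1)(0) + (0)(-2) = 0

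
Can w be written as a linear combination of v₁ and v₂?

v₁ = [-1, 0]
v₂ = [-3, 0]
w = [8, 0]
Yes

Form the augmented matrix and row-reduce:
[v₁|v₂|w] = 
  [ -1,  -3,   8]
  [  0,   0,   0]
(already in echelon form — no row operations needed)

No row of the form [0 0 | nonzero], so the system is consistent. Back-substitution gives c₁ = -8, c₂ = 0: w = (-8)·v₁ + (0)·v₂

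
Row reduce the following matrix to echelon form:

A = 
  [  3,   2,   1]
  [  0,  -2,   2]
Row operations:
No row operations needed (already in echelon form).

Resulting echelon form:
REF = 
  [  3,   2,   1]
  [  0,  -2,   2]

Rank = 2 (number of non-zero pivot rows).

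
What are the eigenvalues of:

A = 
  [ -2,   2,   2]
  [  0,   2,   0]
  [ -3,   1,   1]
Characteristic polynomial: det(λI - A) = λ³ - λ² + 2λ - 8
Testing integer divisors of the constant term: p(2) = 0, so (λ - 2) is a factor:
p(λ) = (λ - 2)(λ² + λ + 4)
λ² + λ + 4 = 0  ⇒  λ = (-1 ± √((1)² - 4·(4)))/2 = (-1 ± √(-15))/2
  = (-1 + i√15)/2,  (-1 - i√15)/2

λ = 2, (-1 + i√15)/2, (-1 - i√15)/2  (≈ 2, -0.5 + 1.936i, -0.5 - 1.936i)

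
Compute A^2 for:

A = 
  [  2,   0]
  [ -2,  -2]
A² = A·A:
A²[1,1] = (2)(2) + (0)(-2) = 4
A²[1,2] = (2)(0) + (0)(-2) = 0
A²[2,1] = (-2)(2) + (-2)(-2) = 0
A²[2,2] = (-2)(0) + (-2)(-2) = 4
A² = 
  [  4,   0]
  [  0,   4]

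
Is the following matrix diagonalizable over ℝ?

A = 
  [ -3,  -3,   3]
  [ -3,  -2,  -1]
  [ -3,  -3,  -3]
No

Characteristic polynomial: det(λI - A) = λ³ + 8λ² + 18λ - 18
By the rational root theorem any rational root is an integer dividing 18; none of those is a root, so p(λ) has no rational roots and hence (being an irreducible cubic) no repeated roots.
Discriminant of the cubic: Δ = -21132
Δ < 0 ⇒ one real eigenvalue and a complex-conjugate pair: λ ≈ -4.368 + 2.314i, -4.368 - 2.314i, 0.7366
Has complex eigenvalues (not diagonalizable over ℝ).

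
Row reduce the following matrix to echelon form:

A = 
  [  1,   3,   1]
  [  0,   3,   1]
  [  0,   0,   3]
Row operations:
No row operations needed (already in echelon form).

Resulting echelon form:
REF = 
  [  1,   3,   1]
  [  0,   3,   1]
  [  0,   0,   3]

Rank = 3 (number of non-zero pivot rows).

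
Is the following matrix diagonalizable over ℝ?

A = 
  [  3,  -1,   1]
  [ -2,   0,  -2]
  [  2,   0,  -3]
Yes

Characteristic polynomial: det(λI - A) = λ³ - 13λ - 10
By the rational root theorem any rational root is an integer dividing 10; none of those is a root, so p(λ) has no rational roots and hence (being an irreducible cubic) no repeated roots.
Discriminant of the cubic: Δ = 6088
Δ > 0 ⇒ three distinct real eigenvalues: λ ≈ -3.132, -0.8101, 3.942
Three distinct real eigenvalues, so A has 3 independent eigenvectors.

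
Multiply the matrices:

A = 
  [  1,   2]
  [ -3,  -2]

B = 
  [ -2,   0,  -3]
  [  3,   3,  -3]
A is 2×2 and B is 2×3, so AB is 2×3. Each entry is (row of A)·(column of B):
AB[1,1] = (1)(-2) + (2)(3) = 4
AB[1,2] = (1)(0) + (2)(3) = 6
AB[1,3] = (1)(-3) + (2)(-3) = -9
AB[2,1] = (-3)(-2) + (-2)(3) = 0
AB[2,2] = (-3)(0) + (-2)(3) = -6
AB[2,3] = (-3)(-3) + (-2)(-3) = 15

AB = 
  [  4,   6,  -9]
  [  0,  -6,  15]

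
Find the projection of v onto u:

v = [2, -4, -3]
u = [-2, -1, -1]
v·u = (2)(-2) + (-4)(-1) + (-3)(-1) = 3
u·u = (-2)² + (-1)² + (-1)² = 6
proj_u(v) = (v·u / u·u) × u = (3/6) × u = (1/2) × u

proj_u(v) = [-1, -1/2, -1/2]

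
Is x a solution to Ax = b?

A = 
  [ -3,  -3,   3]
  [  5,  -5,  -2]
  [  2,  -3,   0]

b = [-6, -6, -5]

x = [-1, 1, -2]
Yes

Ax = [-6, -6, -5] = b ✓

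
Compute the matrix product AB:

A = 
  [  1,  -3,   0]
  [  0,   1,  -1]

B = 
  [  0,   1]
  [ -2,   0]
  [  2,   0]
AB = 
  [  6,   1]
  [ -4,   0]

A is 2×3 and B is 3×2, so AB is 2×2. Each entry is (row of A)·(column of B):
AB[1,1] = (1)(0) + (-3)(-2) + (0)(2) = 6
AB[1,2] = (1)(1) + (-3)(0) + (0)(0) = 1
AB[2,1] = (0)(0) + (1)(-2) + (-1)(2) = -4
AB[2,2] = (0)(1) + (1)(0) + (-1)(0) = 0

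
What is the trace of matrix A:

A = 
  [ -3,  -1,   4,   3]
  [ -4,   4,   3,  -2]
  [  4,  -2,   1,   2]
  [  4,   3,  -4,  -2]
0

tr(A) = -3 + 4 + 1 + -2 = 0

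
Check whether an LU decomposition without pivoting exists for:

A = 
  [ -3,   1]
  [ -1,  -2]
Yes.
A[1,1] = -3 ≠ 0, so Gaussian elimination proceeds without a row swap: multiplier ℓ₂₁ = (-1)/(-3) = 1/3, and U[2,2] = -2 - (1/3)(1) = -7/3.
L = 
  [  1,   0]
  [1/3,   1]
U = 
  [  -3,    1]
  [   0, -7/3]
Check row 2 of LU: [(1/3)(-3), (1/3)(1) + (-7/3)] = [-1, -2] = row 2 of A ✓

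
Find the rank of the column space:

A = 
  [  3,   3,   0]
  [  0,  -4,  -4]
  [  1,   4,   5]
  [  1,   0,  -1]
dim(Col(A)) = 3

Row reduce:
R3 → R3 - (1/3)·R1
R4 → R4 - (1/3)·R1
R3 → R3 + (3/4)·R2
R4 → R4 - (1/4)·R2
REF = 
  [  3,   3,   0]
  [  0,  -4,  -4]
  [  0,   0,   2]
  [  0,   0,   0]
Pivot columns: 1, 2, 3 → 3 pivots.
dim(Col(A)) = number of pivot columns = 3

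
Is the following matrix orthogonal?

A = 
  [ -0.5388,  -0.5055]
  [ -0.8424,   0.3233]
No

AᵀA = 
  [  0.9999,   0]
  [  0,   0.3601]
≠ I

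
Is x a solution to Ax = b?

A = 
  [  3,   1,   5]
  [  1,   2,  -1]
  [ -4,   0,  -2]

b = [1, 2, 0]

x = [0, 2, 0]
No

Ax = [2, 4, 0] ≠ b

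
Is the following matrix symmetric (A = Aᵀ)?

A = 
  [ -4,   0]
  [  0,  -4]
Yes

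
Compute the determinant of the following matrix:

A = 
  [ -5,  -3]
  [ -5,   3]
For a 2×2 matrix, det = ad - bc = (-5)(3) - (-3)(-5) = -30

det(A) = -30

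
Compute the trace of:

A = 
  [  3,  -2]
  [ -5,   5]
8

tr(A) = 3 + 5 = 8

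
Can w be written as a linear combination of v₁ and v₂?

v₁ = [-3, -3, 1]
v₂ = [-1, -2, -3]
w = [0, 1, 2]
No

Form the augmented matrix and row-reduce:
[v₁|v₂|w] = 
  [ -3,  -1,   0]
  [ -3,  -2,   1]
  [  1,  -3,   2]
R2 → R2 - (1)·R1
R3 → R3 + (1/3)·R1
R3 → R3 - (10/3)·R2
REF = 
  [  -3,   -1,    0]
  [   0,   -1,    1]
  [   0,    0, -4/3]

Row 3 reads [0 0 | -4/3], i.e. 0 = -4/3, so the system is inconsistent and w ∉ span{v₁, v₂}.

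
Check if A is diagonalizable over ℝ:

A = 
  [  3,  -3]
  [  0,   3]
No

tr(A) = 6, det(A) = 9
Characteristic polynomial: λ² - tr(A)λ + det(A) = λ² - 6λ + 9
λ² - 6λ + 9 = (λ - 3)²
Eigenvalues: 3, 3
λ=3: alg. mult. = 2, geom. mult. = 2 - rank(A - (3)I) = 2 - 1 = 1
Sum of geometric multiplicities = 1 < n = 2, so there aren't enough independent eigenvectors.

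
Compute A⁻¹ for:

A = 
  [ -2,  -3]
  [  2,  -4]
det(A) = (-2)(-4) - (-3)(2) = 14
For a 2×2 matrix, A⁻¹ = (1/det(A)) · [[d, -b], [-c, a]]
    = (1/14) · [[-4, 3], [-2, -2]]

A⁻¹ = 
  [-2/7, 3/14]
  [-1/7, -1/7]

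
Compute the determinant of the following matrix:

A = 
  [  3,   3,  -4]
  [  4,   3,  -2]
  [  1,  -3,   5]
Cofactor expansion along row 1:
det(A) = (3)·((3)(5) - (-2)(-3)) - (3)·((4)(5) - (-2)(1)) + (-4)·((4)(-3) - (3)(1))
  = (3)(9) - (3)(22) + (-4)(-15)
  = 21

det(A) = 21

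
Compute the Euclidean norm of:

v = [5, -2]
5.385

||v||₂ = √((5)² + (-2)²) = √29 = 5.385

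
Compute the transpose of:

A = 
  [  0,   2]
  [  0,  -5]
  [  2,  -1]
Aᵀ = 
  [  0,   0,   2]
  [  2,  -5,  -1]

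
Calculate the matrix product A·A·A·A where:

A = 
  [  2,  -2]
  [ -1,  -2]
A² = A·A:
A²[1,1] = (2)(2) + (-2)(-1) = 6
A²[1,2] = (2)(-2) + (-2)(-2) = 0
A²[2,1] = (-1)(2) + (-2)(-1) = 0
A²[2,2] = (-1)(-2) + (-2)(-2) = 6
A² = 
  [  6,   0]
  [  0,   6]

A^3 = A^2·A:
A^3[1,1] = (6)(2) + (0)(-1) = 12
A^3[1,2] = (6)(-2) + (0)(-2) = -12
A^3[2,1] = (0)(2) + (6)(-1) = -6
A^3[2,2] = (0)(-2) + (6)(-2) = -12
A^3 = 
  [ 12, -12]
  [ -6, -12]

A^4 = A^3·A:
A^4[1,1] = (12)(2) + (-12)(-1) = 36
A^4[1,2] = (12)(-2) + (-12)(-2) = 0
A^4[2,1] = (-6)(2) + (-12)(-1) = 0
A^4[2,2] = (-6)(-2) + (-12)(-2) = 36
A^4 = 
  [ 36,   0]
  [  0,  36]

Therefore
A^4 = 
  [ 36,   0]
  [  0,  36]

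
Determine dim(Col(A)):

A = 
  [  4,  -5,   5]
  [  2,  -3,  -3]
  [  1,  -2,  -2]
Row reduce:
R2 → R2 - (1/2)·R1
R3 → R3 - (1/4)·R1
R3 → R3 - (3/2)·R2
REF = 
  [    4,    -5,     5]
  [    0,  -1/2, -11/2]
  [    0,     0,     5]
Pivot columns: 1, 2, 3 → 3 pivots.
dim(Col(A)) = number of pivot columns = 3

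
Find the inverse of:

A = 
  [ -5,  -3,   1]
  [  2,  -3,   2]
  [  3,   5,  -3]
det(A) = (-5)·((-3)(-3) - (2)(5)) - (-3)·((2)(-3) - (2)(3)) + (1)·((2)(5) - (-3)(3))
  = (-5)(-1) - (-3)(-12) + (1)(19)
  = -12
det(A) = -12 ≠ 0, so A is invertible.

Cofactors Cᵢⱼ = (-1)ⁱ⁺ʲ·Mᵢⱼ:
C = 
  [ -1,  12,  19]
  [ -4,  12,  16]
  [ -3,  12,  21]

adj(A) = Cᵀ:
adj(A) = 
  [ -1,  -4,  -3]
  [ 12,  12,  12]
  [ 19,  16,  21]

A⁻¹ = (-1/12) · adj(A):
A⁻¹ = 
  [  1/12,    1/3,    1/4]
  [    -1,     -1,     -1]
  [-19/12,   -4/3,   -7/4]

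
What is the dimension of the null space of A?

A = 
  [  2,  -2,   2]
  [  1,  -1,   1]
nullity(A) = 2

Row reduce:
R2 → R2 - (1/2)·R1
REF = 
  [  2,  -2,   2]
  [  0,   0,   0]
Pivot columns: 1 → 1 pivot.
rank(A) = 1, so nullity(A) = 3 - 1 = 2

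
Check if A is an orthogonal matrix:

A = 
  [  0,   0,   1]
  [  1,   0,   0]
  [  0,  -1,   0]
Yes

AᵀA = 
  [  1,   0,   0]
  [  0,   1,   0]
  [  0,   0,   1]
= I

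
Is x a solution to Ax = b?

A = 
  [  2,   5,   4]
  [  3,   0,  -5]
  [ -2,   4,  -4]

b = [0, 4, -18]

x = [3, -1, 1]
No

Ax = [5, 4, -14] ≠ b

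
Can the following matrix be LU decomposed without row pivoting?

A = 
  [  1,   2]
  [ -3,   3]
Yes.
A[1,1] = 1 ≠ 0, so Gaussian elimination proceeds without a row swap: multiplier ℓ₂₁ = (-3)/(1) = -3, and U[2,2] = 3 - (-3)(2) = 9.
L = 
  [  1,   0]
  [ -3,   1]
U = 
  [  1,   2]
  [  0,   9]
Check row 2 of LU: [(-3)(1), (-3)(2) + 9] = [-3, 3] = row 2 of A ✓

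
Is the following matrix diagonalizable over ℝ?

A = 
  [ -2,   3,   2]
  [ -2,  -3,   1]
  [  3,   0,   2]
No

Characteristic polynomial: det(λI - A) = λ³ + 3λ² - 4λ - 51
By the rational root theorem any rational root is an integer dividing 51; none of those is a root, so p(λ) has no rational roots and hence (being an irreducible cubic) no repeated roots.
Discriminant of the cubic: Δ = -53303
Δ < 0 ⇒ one real eigenvalue and a complex-conjugate pair: λ ≈ -3.103 + 2.505i, -3.103 - 2.505i, 3.207
Has complex eigenvalues (not diagonalizable over ℝ).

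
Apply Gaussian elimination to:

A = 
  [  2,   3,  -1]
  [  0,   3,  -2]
Row operations:
No row operations needed (already in echelon form).

Resulting echelon form:
REF = 
  [  2,   3,  -1]
  [  0,   3,  -2]

Rank = 2 (number of non-zero pivot rows).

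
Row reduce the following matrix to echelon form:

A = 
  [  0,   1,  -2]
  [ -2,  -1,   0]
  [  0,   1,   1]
Row operations:
Swap R1 ↔ R2
R3 → R3 - (1)·R2

Resulting echelon form:
REF = 
  [ -2,  -1,   0]
  [  0,   1,  -2]
  [  0,   0,   3]

Rank = 3 (number of non-zero pivot rows).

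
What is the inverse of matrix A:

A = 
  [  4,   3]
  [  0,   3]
det(A) = (4)(3) - (3)(0) = 12
For a 2×2 matrix, A⁻¹ = (1/det(A)) · [[d, -b], [-c, a]]
    = (1/12) · [[3, -3], [0, 4]]

A⁻¹ = 
  [ 1/4, -1/4]
  [   0,  1/3]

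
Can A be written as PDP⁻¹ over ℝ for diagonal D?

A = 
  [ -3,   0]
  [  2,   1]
Yes

tr(A) = -2, det(A) = -3
Characteristic polynomial: λ² - tr(A)λ + det(A) = λ² + 2λ - 3
λ² + 2λ - 3 = (λ + 3)(λ - 1)
Eigenvalues: 1, -3
λ=-3: alg. mult. = 1, geom. mult. = 2 - rank(A - (-3)I) = 2 - 1 = 1
λ=1: alg. mult. = 1, geom. mult. = 2 - rank(A - (1)I) = 2 - 1 = 1
Sum of geometric multiplicities equals n, so A has n independent eigenvectors.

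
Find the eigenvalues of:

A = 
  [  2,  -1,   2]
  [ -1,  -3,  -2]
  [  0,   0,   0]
Characteristic polynomial: det(λI - A) = λ³ + λ² - 7λ
The constant term is 0, so λ = 0 is a root: p(λ) = λ(λ² + λ - 7)
λ² + λ - 7 = 0  ⇒  λ = (-1 ± √((1)² - 4·(-7)))/2 = (-1 ± √(29))/2
  = (-1 + √29)/2,  (-1 - √29)/2

λ = 0, (-1 + √29)/2, (-1 - √29)/2  (≈ 0, 2.193, -3.193)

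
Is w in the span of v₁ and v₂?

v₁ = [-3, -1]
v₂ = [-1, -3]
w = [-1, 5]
Yes

Form the augmented matrix and row-reduce:
[v₁|v₂|w] = 
  [ -3,  -1,  -1]
  [ -1,  -3,   5]
R2 → R2 - (1/3)·R1
REF = 
  [  -3,   -1,   -1]
  [   0, -8/3, 16/3]

No row of the form [0 0 | nonzero], so the system is consistent. Back-substitution gives c₁ = 1, c₂ = -2: w = (1)·v₁ + (-2)·v₂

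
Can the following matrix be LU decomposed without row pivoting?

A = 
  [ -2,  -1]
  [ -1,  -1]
Yes.
A[1,1] = -2 ≠ 0, so Gaussian elimination proceeds without a row swap: multiplier ℓ₂₁ = (-1)/(-2) = 1/2, and U[2,2] = -1 - (1/2)(-1) = -1/2.
L = 
  [  1,   0]
  [1/2,   1]
U = 
  [  -2,   -1]
  [   0, -1/2]
Check row 2 of LU: [(1/2)(-2), (1/2)(-1) + (-1/2)] = [-1, -1] = row 2 of A ✓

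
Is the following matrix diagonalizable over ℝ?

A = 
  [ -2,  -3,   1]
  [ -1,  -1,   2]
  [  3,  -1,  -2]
No

Characteristic polynomial: det(λI - A) = λ³ + 5λ² + 4λ + 16
By the rational root theorem any rational root is an integer dividing 16; none of those is a root, so p(λ) has no rational roots and hence (being an irreducible cubic) no repeated roots.
Discriminant of the cubic: Δ = -9008
Δ < 0 ⇒ one real eigenvalue and a complex-conjugate pair: λ ≈ -4.855, -0.07254 + 1.814i, -0.07254 - 1.814i
Has complex eigenvalues (not diagonalizable over ℝ).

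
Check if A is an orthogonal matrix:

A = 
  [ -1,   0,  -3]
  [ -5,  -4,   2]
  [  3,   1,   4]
No

AᵀA = 
  [ 35,  23,   5]
  [ 23,  17,  -4]
  [  5,  -4,  29]
≠ I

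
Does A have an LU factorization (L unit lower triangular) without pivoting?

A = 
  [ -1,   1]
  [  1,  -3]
Yes.
A[1,1] = -1 ≠ 0, so Gaussian elimination proceeds without a row swap: multiplier ℓ₂₁ = (1)/(-1) = -1, and U[2,2] = -3 - (-1)(1) = -2.
L = 
  [  1,   0]
  [ -1,   1]
U = 
  [ -1,   1]
  [  0,  -2]
Check row 2 of LU: [(-1)(-1), (-1)(1) + (-2)] = [1, -3] = row 2 of A ✓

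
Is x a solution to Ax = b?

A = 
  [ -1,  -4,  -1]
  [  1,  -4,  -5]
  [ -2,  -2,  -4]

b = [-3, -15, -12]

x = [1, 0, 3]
No

Ax = [-4, -14, -14] ≠ b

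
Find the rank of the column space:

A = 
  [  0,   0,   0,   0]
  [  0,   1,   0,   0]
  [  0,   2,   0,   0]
Row reduce:
Swap R1 ↔ R2
R3 → R3 - (2)·R1
REF = 
  [  0,   1,   0,   0]
  [  0,   0,   0,   0]
  [  0,   0,   0,   0]
Pivot columns: 2 → 1 pivot.
dim(Col(A)) = number of pivot columns = 1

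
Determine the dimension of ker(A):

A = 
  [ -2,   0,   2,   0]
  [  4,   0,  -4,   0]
nullity(A) = 3

Row reduce:
R2 → R2 + (2)·R1
REF = 
  [ -2,   0,   2,   0]
  [  0,   0,   0,   0]
Pivot columns: 1 → 1 pivot.
rank(A) = 1, so nullity(A) = 4 - 1 = 3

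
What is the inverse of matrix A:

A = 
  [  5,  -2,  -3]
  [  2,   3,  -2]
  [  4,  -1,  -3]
det(A) = (5)·((3)(-3) - (-2)(-1)) - (-2)·((2)(-3) - (-2)(4)) + (-3)·((2)(-1) - (3)(4))
  = (5)(-11) - (-2)(2) + (-3)(-14)
  = -9
det(A) = -9 ≠ 0, so A is invertible.

Cofactors Cᵢⱼ = (-1)ⁱ⁺ʲ·Mᵢⱼ:
C = 
  [-11,  -2, -14]
  [ -3,  -3,  -3]
  [ 13,   4,  19]

adj(A) = Cᵀ:
adj(A) = 
  [-11,  -3,  13]
  [ -2,  -3,   4]
  [-14,  -3,  19]

A⁻¹ = (-1/9) · adj(A):
A⁻¹ = 
  [ 11/9,   1/3, -13/9]
  [  2/9,   1/3,  -4/9]
  [ 14/9,   1/3, -19/9]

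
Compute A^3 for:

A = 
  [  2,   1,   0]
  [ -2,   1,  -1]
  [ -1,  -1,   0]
A^3 = 
  [ -1,   6,  -3]
  [ -9,  -4,   0]
  [  3,  -3,   2]

A² = A·A:
A²[1,1] = (2)(2) + (1)(-2) + (0)(-1) = 2
A²[1,2] = (2)(1) + (1)(1) + (0)(-1) = 3
A²[1,3] = (2)(0) + (1)(-1) + (0)(0) = -1
A²[2,1] = (-2)(2) + (1)(-2) + (-1)(-1) = -5
A²[2,2] = (-2)(1) + (1)(1) + (-1)(-1) = 0
A²[2,3] = (-2)(0) + (1)(-1) + (-1)(0) = -1
A²[3,1] = (-1)(2) + (-1)(-2) + (0)(-1) = 0
A²[3,2] = (-1)(1) + (-1)(1) + (0)(-1) = -2
A²[3,3] = (-1)(0) + (-1)(-1) + (0)(0) = 1
A² = 
  [  2,   3,  -1]
  [ -5,   0,  -1]
  [  0,  -2,   1]

A^3 = A^2·A:
A^3[1,1] = (2)(2) + (3)(-2) + (-1)(-1) = -1
A^3[1,2] = (2)(1) + (3)(1) + (-1)(-1) = 6
A^3[1,3] = (2)(0) + (3)(-1) + (-1)(0) = -3
A^3[2,1] = (-5)(2) + (0)(-2) + (-1)(-1) = -9
A^3[2,2] = (-5)(1) + (0)(1) + (-1)(-1) = -4
A^3[2,3] = (-5)(0) + (0)(-1) + (-1)(0) = 0
A^3[3,1] = (0)(2) + (-2)(-2) + (1)(-1) = 3
A^3[3,2] = (0)(1) + (-2)(1) + (1)(-1) = -3
A^3[3,3] = (0)(0) + (-2)(-1) + (1)(0) = 2
A^3 = 
  [ -1,   6,  -3]
  [ -9,  -4,   0]
  [  3,  -3,   2]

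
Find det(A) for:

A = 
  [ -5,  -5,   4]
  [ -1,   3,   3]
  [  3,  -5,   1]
Cofactor expansion along row 1:
det(A) = (-5)·((3)(1) - (3)(-5)) - (-5)·((-1)(1) - (3)(3)) + (4)·((-1)(-5) - (3)(3))
  = (-5)(18) - (-5)(-10) + (4)(-4)
  = -156

det(A) = -156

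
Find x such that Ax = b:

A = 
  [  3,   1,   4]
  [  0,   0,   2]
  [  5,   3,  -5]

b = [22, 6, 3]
x = [3, 1, 3]

Row reduce the augmented matrix [A|b]:
R3 → R3 - (5/3)·R1
Swap R2 ↔ R3
REF = 
  [     3,      1,      4,     22]
  [     0,    4/3,  -35/3, -101/3]
  [     0,      0,      2,      6]

Back-substitution:
x₃ = 6 / 2 = 3
x₂ = (-101/3 - (-35/3)(3)) / (4/3) = 1
x₁ = (22 - (1)(1) - (4)(3)) / 3 = 3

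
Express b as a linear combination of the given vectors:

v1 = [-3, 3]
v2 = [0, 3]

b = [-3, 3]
c1 = 1, c2 = 0

b = 1·v1 + 0·v2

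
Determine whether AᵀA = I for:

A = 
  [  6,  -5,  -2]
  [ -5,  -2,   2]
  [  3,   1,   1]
No

AᵀA = 
  [ 70, -17, -19]
  [-17,  30,   7]
  [-19,   7,   9]
≠ I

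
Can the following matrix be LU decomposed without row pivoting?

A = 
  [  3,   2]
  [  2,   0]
Yes.
A[1,1] = 3 ≠ 0, so Gaussian elimination proceeds without a row swap: multiplier ℓ₂₁ = (2)/(3) = 2/3, and U[2,2] = 0 - (2/3)(2) = -4/3.
L = 
  [  1,   0]
  [2/3,   1]
U = 
  [   3,    2]
  [   0, -4/3]
Check row 2 of LU: [(2/3)(3), (2/3)(2) + (-4/3)] = [2, 0] = row 2 of A ✓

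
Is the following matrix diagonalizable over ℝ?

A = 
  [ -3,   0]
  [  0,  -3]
Yes

tr(A) = -6, det(A) = 9
Characteristic polynomial: λ² - tr(A)λ + det(A) = λ² + 6λ + 9
λ² + 6λ + 9 = (λ + 3)²
Eigenvalues: -3, -3
λ=-3: alg. mult. = 2, geom. mult. = 2 - rank(A - (-3)I) = 2 - 0 = 2
Sum of geometric multiplicities equals n, so A has n independent eigenvectors.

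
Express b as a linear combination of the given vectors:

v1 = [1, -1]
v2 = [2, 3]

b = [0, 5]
c1 = -2, c2 = 1

b = -2·v1 + 1·v2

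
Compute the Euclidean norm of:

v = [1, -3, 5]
5.916

||v||₂ = √((1)² + (-3)² + (5)²) = √35 = 5.916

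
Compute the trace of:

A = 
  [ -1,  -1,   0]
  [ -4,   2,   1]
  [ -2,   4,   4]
5

tr(A) = -1 + 2 + 4 = 5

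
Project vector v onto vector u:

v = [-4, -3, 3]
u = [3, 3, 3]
v·u = (-4)(3) + (-3)(3) + (3)(3) = -12
u·u = (3)² + (3)² + (3)² = 27
proj_u(v) = (v·u / u·u) × u = (-12/27) × u = (-4/9) × u

proj_u(v) = [-4/3, -4/3, -4/3]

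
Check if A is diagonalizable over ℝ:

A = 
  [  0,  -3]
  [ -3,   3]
Yes

tr(A) = 3, det(A) = -9
Characteristic polynomial: λ² - tr(A)λ + det(A) = λ² - 3λ - 9
λ² - 3λ - 9 = 0  ⇒  λ = (3 ± √((-3)² - 4·(-9)))/2 = (3 ± √(45))/2
  = (3 + 3√5)/2,  (3 - 3√5)/2
Eigenvalues: (3 + 3√5)/2, (3 - 3√5)/2  (≈ 4.854, -1.854)
The two irrational eigenvalues are distinct (simple), so each has alg. mult. = geom. mult. = 1.
Sum of geometric multiplicities equals n, so A has n independent eigenvectors.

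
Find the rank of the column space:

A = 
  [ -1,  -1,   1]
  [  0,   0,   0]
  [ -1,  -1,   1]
Row reduce:
R3 → R3 - (1)·R1
REF = 
  [ -1,  -1,   1]
  [  0,   0,   0]
  [  0,   0,   0]
Pivot columns: 1 → 1 pivot.
dim(Col(A)) = number of pivot columns = 1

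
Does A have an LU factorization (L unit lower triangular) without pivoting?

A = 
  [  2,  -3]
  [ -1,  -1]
Yes.
A[1,1] = 2 ≠ 0, so Gaussian elimination proceeds without a row swap: multiplier ℓ₂₁ = (-1)/(2) = -1/2, and U[2,2] = -1 - (-1/2)(-3) = -5/2.
L = 
  [   1,    0]
  [-1/2,    1]
U = 
  [   2,   -3]
  [   0, -5/2]
Check row 2 of LU: [(-1/2)(2), (-1/2)(-3) + (-5/2)] = [-1, -1] = row 2 of A ✓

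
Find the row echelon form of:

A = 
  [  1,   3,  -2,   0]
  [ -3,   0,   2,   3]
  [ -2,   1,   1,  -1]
Row operations:
R2 → R2 + (3)·R1
R3 → R3 + (2)·R1
R3 → R3 - (7/9)·R2

Resulting echelon form:
REF = 
  [    1,     3,    -2,     0]
  [    0,     9,    -4,     3]
  [    0,     0,   1/9, -10/3]

Rank = 3 (number of non-zero pivot rows).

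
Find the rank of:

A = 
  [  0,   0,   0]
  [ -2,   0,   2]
rank(A) = 1

Row reduce:
Swap R1 ↔ R2
REF = 
  [ -2,   0,   2]
  [  0,   0,   0]
Pivot columns: 1 → 1 pivot.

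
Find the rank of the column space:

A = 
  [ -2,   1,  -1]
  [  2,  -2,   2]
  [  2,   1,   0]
Row reduce:
R2 → R2 + (1)·R1
R3 → R3 + (1)·R1
R3 → R3 + (2)·R2
REF = 
  [ -2,   1,  -1]
  [  0,  -1,   1]
  [  0,   0,   1]
Pivot columns: 1, 2, 3 → 3 pivots.
dim(Col(A)) = number of pivot columns = 3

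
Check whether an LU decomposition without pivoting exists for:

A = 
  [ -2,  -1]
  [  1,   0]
Yes.
A[1,1] = -2 ≠ 0, so Gaussian elimination proceeds without a row swap: multiplier ℓ₂₁ = (1)/(-2) = -1/2, and U[2,2] = 0 - (-1/2)(-1) = -1/2.
L = 
  [   1,    0]
  [-1/2,    1]
U = 
  [  -2,   -1]
  [   0, -1/2]
Check row 2 of LU: [(-1/2)(-2), (-1/2)(-1) + (-1/2)] = [1, 0] = row 2 of A ✓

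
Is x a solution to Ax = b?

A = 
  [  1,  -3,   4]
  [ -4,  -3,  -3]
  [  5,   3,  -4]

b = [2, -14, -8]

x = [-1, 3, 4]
No

Ax = [6, -17, -12] ≠ b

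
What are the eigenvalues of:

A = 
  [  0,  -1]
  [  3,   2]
λ = 1 + i√2, 1 - i√2  (≈ 1 + 1.414i, 1 - 1.414i)

tr(A) = 2, det(A) = 3
Characteristic polynomial: λ² - tr(A)λ + det(A) = λ² - 2λ + 3
λ² - 2λ + 3 = 0  ⇒  λ = (2 ± √((-2)² - 4·(3)))/2 = (2 ± √(-8))/2
  = 1 + i√2,  1 - i√2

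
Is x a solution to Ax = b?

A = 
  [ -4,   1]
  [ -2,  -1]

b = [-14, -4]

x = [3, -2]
Yes

Ax = [-14, -4] = b ✓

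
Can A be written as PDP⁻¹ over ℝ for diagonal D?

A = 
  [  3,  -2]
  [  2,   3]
No

tr(A) = 6, det(A) = 13
Characteristic polynomial: λ² - tr(A)λ + det(A) = λ² - 6λ + 13
λ² - 6λ + 13 = 0  ⇒  λ = (6 ± √((-6)² - 4·(13)))/2 = (6 ± √(-16))/2
  = 3 + 2i,  3 - 2i
Eigenvalues: 3 + 2i, 3 - 2i  (≈ 3 + 2i, 3 - 2i)
Has complex eigenvalues (not diagonalizable over ℝ).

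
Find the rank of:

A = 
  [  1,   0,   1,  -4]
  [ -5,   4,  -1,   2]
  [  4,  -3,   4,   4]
Row reduce:
R2 → R2 + (5)·R1
R3 → R3 - (4)·R1
R3 → R3 + (3/4)·R2
REF = 
  [   1,    0,    1,   -4]
  [   0,    4,    4,  -18]
  [   0,    0,    3, 13/2]
Pivot columns: 1, 2, 3 → 3 pivots.

rank(A) = 3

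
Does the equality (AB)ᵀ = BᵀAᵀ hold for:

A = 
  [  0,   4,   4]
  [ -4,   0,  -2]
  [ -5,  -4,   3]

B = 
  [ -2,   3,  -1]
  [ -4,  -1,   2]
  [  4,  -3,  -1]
Yes

(AB)ᵀ = 
  [  0,   0,  38]
  [-16,  -6, -20]
  [  4,   6,  -6]

BᵀAᵀ = 
  [  0,   0,  38]
  [-16,  -6, -20]
  [  4,   6,  -6]

Both sides are equal — this is the standard identity (AB)ᵀ = BᵀAᵀ, which holds for all A, B.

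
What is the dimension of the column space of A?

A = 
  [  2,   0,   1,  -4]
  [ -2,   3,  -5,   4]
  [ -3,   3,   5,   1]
dim(Col(A)) = 3

Row reduce:
R2 → R2 + (1)·R1
R3 → R3 + (3/2)·R1
R3 → R3 - (1)·R2
REF = 
  [   2,    0,    1,   -4]
  [   0,    3,   -4,    0]
  [   0,    0, 21/2,   -5]
Pivot columns: 1, 2, 3 → 3 pivots.
dim(Col(A)) = number of pivot columns = 3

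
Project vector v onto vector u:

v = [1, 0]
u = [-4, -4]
proj_u(v) = [1/2, 1/2]

v·u = (1)(-4) + (0)(-4) = -4
u·u = (-4)² + (-4)² = 32
proj_u(v) = (v·u / u·u) × u = (-4/32) × u = (-1/8) × u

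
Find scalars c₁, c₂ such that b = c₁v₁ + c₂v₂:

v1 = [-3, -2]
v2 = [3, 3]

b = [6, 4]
c1 = -2, c2 = 0

b = -2·v1 + 0·v2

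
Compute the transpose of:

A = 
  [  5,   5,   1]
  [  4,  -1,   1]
Aᵀ = 
  [  5,   4]
  [  5,  -1]
  [  1,   1]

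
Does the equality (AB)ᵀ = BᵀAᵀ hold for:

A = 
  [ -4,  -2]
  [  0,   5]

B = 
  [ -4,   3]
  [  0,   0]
Yes

(AB)ᵀ = 
  [ 16,   0]
  [-12,   0]

BᵀAᵀ = 
  [ 16,   0]
  [-12,   0]

Both sides are equal — this is the standard identity (AB)ᵀ = BᵀAᵀ, which holds for all A, B.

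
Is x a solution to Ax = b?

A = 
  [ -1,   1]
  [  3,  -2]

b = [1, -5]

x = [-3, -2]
Yes

Ax = [1, -5] = b ✓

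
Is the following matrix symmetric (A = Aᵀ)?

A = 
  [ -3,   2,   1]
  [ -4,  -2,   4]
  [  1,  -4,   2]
No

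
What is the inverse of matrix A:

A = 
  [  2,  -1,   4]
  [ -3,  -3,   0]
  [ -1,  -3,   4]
det(A) = (2)·((-3)(4) - (0)(-3)) - (-1)·((-3)(4) - (0)(-1)) + (4)·((-3)(-3) - (-3)(-1))
  = (2)(-12) - (-1)(-12) + (4)(6)
  = -12
det(A) = -12 ≠ 0, so A is invertible.

Cofactors Cᵢⱼ = (-1)ⁱ⁺ʲ·Mᵢⱼ:
C = 
  [-12,  12,   6]
  [ -8,  12,   7]
  [ 12, -12,  -9]

adj(A) = Cᵀ:
adj(A) = 
  [-12,  -8,  12]
  [ 12,  12, -12]
  [  6,   7,  -9]

A⁻¹ = (-1/12) · adj(A):
A⁻¹ = 
  [    1,   2/3,    -1]
  [   -1,    -1,     1]
  [ -1/2, -7/12,   3/4]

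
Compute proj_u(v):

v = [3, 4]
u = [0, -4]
proj_u(v) = [0, 4]

v·u = (3)(0) + (4)(-4) = -16
u·u = (0)² + (-4)² = 16
proj_u(v) = (v·u / u·u) × u = (-16/16) × u = (-1) × u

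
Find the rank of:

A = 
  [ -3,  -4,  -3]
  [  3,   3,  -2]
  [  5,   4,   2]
Row reduce:
R2 → R2 + (1)·R1
R3 → R3 + (5/3)·R1
R3 → R3 - (8/3)·R2
REF = 
  [  -3,   -4,   -3]
  [   0,   -1,   -5]
  [   0,    0, 31/3]
Pivot columns: 1, 2, 3 → 3 pivots.

rank(A) = 3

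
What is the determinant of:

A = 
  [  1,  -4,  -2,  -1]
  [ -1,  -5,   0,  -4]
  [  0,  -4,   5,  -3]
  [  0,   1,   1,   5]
Cofactor expansion along row 1: det(A) = a₁₁M₁₁ - a₁₂M₁₂ + a₁₃M₁₃ - a₁₄M₁₄

M₁₁ = det[[-5, 0, -4]; [-4, 5, -3]; [1, 1, 5]]
  = (-5)·((5)(5) - (-3)(1)) - (0)·((-4)(5) - (-3)(1)) + (-4)·((-4)(1) - (5)(1))
  = (-5)(28) - (0)(-17) + (-4)(-9)
  = -104
M₁₂ = det[[-1, 0, -4]; [0, 5, -3]; [0, 1, 5]]
  = (-1)·((5)(5) - (-3)(1)) - (0)·((0)(5) - (-3)(0)) + (-4)·((0)(1) - (5)(0))
  = (-1)(28) - (0)(0) + (-4)(0)
  = -28
M₁₃ = det[[-1, -5, -4]; [0, -4, -3]; [0, 1, 5]]
  = (-1)·((-4)(5) - (-3)(1)) - (-5)·((0)(5) - (-3)(0)) + (-4)·((0)(1) - (-4)(0))
  = (-1)(-17) - (-5)(0) + (-4)(0)
  = 17
M₁₄ = det[[-1, -5, 0]; [0, -4, 5]; [0, 1, 1]]
  = (-1)·((-4)(1) - (5)(1)) - (-5)·((0)(1) - (5)(0)) + (0)·((0)(1) - (-4)(0))
  = (-1)(-9) - (-5)(0) + (0)(0)
  = 9

det(A) = (1)(-104) - (-4)(-28) + (-2)(17) - (-1)(9) = -241

det(A) = -241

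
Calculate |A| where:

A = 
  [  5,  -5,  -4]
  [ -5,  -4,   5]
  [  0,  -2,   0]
10

Cofactor expansion along row 1:
det(A) = (5)·((-4)(0) - (5)(-2)) - (-5)·((-5)(0) - (5)(0)) + (-4)·((-5)(-2) - (-4)(0))
  = (5)(10) - (-5)(0) + (-4)(10)
  = 10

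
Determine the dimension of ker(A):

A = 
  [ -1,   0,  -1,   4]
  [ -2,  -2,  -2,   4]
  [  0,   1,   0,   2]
nullity(A) = 2

Row reduce:
R2 → R2 - (2)·R1
R3 → R3 + (1/2)·R2
REF = 
  [ -1,   0,  -1,   4]
  [  0,  -2,   0,  -4]
  [  0,   0,   0,   0]
Pivot columns: 1, 2 → 2 pivots.
rank(A) = 2, so nullity(A) = 4 - 2 = 2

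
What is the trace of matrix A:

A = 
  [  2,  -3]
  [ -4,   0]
2

tr(A) = 2 + 0 = 2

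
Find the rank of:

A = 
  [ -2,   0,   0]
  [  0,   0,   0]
rank(A) = 1

Row reduce:
(no row operations needed)
REF = 
  [ -2,   0,   0]
  [  0,   0,   0]
Pivot columns: 1 → 1 pivot.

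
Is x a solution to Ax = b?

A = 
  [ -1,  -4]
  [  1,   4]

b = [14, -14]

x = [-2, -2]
No

Ax = [10, -10] ≠ b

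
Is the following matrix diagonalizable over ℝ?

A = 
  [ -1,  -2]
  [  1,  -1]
No

tr(A) = -2, det(A) = 3
Characteristic polynomial: λ² - tr(A)λ + det(A) = λ² + 2λ + 3
λ² + 2λ + 3 = 0  ⇒  λ = (-2 ± √((2)² - 4·(3)))/2 = (-2 ± √(-8))/2
  = -1 + i√2,  -1 - i√2
Eigenvalues: -1 + i√2, -1 - i√2  (≈ -1 + 1.414i, -1 - 1.414i)
Has complex eigenvalues (not diagonalizable over ℝ).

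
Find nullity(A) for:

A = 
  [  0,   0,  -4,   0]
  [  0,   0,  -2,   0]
nullity(A) = 3

Row reduce:
R2 → R2 - (1/2)·R1
REF = 
  [  0,   0,  -4,   0]
  [  0,   0,   0,   0]
Pivot columns: 3 → 1 pivot.
rank(A) = 1, so nullity(A) = 4 - 1 = 3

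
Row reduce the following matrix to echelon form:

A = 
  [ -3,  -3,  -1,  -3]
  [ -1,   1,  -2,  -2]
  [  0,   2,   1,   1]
Row operations:
R2 → R2 - (1/3)·R1
R3 → R3 - (1)·R2

Resulting echelon form:
REF = 
  [  -3,   -3,   -1,   -3]
  [   0,    2, -5/3,   -1]
  [   0,    0,  8/3,    2]

Rank = 3 (number of non-zero pivot rows).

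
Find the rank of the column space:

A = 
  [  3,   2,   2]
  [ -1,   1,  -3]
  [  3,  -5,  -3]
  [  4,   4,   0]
dim(Col(A)) = 3

Row reduce:
R2 → R2 + (1/3)·R1
R3 → R3 - (1)·R1
R4 → R4 - (4/3)·R1
R3 → R3 + (21/5)·R2
R4 → R4 - (4/5)·R2
R4 → R4 - (2/37)·R3
REF = 
  [    3,     2,     2]
  [    0,   5/3,  -7/3]
  [    0,     0, -74/5]
  [    0,     0,     0]
Pivot columns: 1, 2, 3 → 3 pivots.
dim(Col(A)) = number of pivot columns = 3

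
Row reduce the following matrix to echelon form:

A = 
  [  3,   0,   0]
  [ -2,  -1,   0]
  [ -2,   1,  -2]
Row operations:
R2 → R2 + (2/3)·R1
R3 → R3 + (2/3)·R1
R3 → R3 + (1)·R2

Resulting echelon form:
REF = 
  [  3,   0,   0]
  [  0,  -1,   0]
  [  0,   0,  -2]

Rank = 3 (number of non-zero pivot rows).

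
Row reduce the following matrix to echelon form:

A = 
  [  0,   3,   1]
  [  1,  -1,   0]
Row operations:
Swap R1 ↔ R2

Resulting echelon form:
REF = 
  [  1,  -1,   0]
  [  0,   3,   1]

Rank = 2 (number of non-zero pivot rows).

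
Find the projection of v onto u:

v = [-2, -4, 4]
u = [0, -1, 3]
v·u = (-2)(0) + (-4)(-1) + (4)(3) = 16
u·u = (0)² + (-1)² + (3)² = 10
proj_u(v) = (v·u / u·u) × u = (16/10) × u = (8/5) × u

proj_u(v) = [0, -8/5, 24/5]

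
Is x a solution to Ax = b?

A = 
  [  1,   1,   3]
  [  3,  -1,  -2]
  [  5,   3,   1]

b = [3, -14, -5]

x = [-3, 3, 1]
Yes

Ax = [3, -14, -5] = b ✓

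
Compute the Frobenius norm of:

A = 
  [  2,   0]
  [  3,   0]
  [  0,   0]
||A||_F = 3.606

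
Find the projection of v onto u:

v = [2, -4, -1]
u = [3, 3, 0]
proj_u(v) = [-1, -1, 0]

v·u = (2)(3) + (-4)(3) + (-1)(0) = -6
u·u = (3)² + (3)² + (0)² = 18
proj_u(v) = (v·u / u·u) × u = (-6/18) × u = (-1/3) × u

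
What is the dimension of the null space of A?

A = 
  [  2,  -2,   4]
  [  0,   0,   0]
nullity(A) = 2

Row reduce:
(no row operations needed)
REF = 
  [  2,  -2,   4]
  [  0,   0,   0]
Pivot columns: 1 → 1 pivot.
rank(A) = 1, so nullity(A) = 3 - 1 = 2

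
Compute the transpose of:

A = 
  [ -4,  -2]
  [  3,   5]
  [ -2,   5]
Aᵀ = 
  [ -4,   3,  -2]
  [ -2,   5,   5]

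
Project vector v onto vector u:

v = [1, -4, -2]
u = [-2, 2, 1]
proj_u(v) = [8/3, -8/3, -4/3]

v·u = (1)(-2) + (-4)(2) + (-2)(1) = -12
u·u = (-2)² + (2)² + (1)² = 9
proj_u(v) = (v·u / u·u) × u = (-12/9) × u = (-4/3) × u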